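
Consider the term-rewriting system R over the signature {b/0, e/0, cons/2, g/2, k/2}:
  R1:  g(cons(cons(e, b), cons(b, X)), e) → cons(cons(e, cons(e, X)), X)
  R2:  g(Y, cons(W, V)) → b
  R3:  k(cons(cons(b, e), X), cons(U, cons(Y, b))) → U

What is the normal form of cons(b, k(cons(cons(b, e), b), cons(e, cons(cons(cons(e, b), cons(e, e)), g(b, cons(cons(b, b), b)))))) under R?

1. cons(b, k(cons(cons(b, e), b), cons(e, cons(cons(cons(e, b), cons(e, e)), g(b, cons(cons(b, b), b))))))  →  cons(b, k(cons(cons(b, e), b), cons(e, cons(cons(cons(e, b), cons(e, e)), b))))   [R2 at 2.2.2.2]
2. cons(b, k(cons(cons(b, e), b), cons(e, cons(cons(cons(e, b), cons(e, e)), b))))  →  cons(b, e)   [R3 at 2]

cons(b, e)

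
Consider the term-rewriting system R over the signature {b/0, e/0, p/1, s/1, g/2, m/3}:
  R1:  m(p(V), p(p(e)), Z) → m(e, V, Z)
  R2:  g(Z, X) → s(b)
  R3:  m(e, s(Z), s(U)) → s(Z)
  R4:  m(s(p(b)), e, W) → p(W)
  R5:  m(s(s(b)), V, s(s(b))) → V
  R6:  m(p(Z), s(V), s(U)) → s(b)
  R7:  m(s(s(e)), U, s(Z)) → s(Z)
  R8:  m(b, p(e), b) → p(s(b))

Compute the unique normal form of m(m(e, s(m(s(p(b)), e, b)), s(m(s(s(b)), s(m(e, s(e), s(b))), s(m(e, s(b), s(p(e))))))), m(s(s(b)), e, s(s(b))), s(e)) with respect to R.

1. m(m(e, s(m(s(p(b)), e, b)), s(m(s(s(b)), s(m(e, s(e), s(b))), s(m(e, s(b), s(p(e))))))), m(s(s(b)), e, s(s(b))), s(e))  →  m(s(m(s(p(b)), e, b)), m(s(s(b)), e, s(s(b))), s(e))   [R3 at 1]
2. m(s(m(s(p(b)), e, b)), m(s(s(b)), e, s(s(b))), s(e))  →  m(s(p(b)), m(s(s(b)), e, s(s(b))), s(e))   [R4 at 1.1]
3. m(s(p(b)), m(s(s(b)), e, s(s(b))), s(e))  →  m(s(p(b)), e, s(e))   [R5 at 2]
4. m(s(p(b)), e, s(e))  →  p(s(e))   [R4 at ε]

p(s(e))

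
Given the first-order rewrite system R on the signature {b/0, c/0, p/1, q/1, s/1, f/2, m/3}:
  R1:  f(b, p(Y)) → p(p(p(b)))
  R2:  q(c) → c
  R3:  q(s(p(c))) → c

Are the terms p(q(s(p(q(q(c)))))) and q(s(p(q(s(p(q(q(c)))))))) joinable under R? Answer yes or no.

Reduce t₁ = p(q(s(p(q(q(c)))))):
1. p(q(s(p(q(q(c))))))  →  p(q(s(p(q(c)))))   [R2 at 1.1.1.1.1]
2. p(q(s(p(q(c)))))  →  p(q(s(p(c))))   [R2 at 1.1.1.1]
3. p(q(s(p(c))))  →  p(c)   [R3 at 1]

Reduce t₂ = q(s(p(q(s(p(q(q(c)))))))):
1. q(s(p(q(s(p(q(q(c))))))))  →  q(s(p(q(s(p(q(c)))))))   [R2 at 1.1.1.1.1.1.1]
2. q(s(p(q(s(p(q(c)))))))  →  q(s(p(q(s(p(c))))))   [R2 at 1.1.1.1.1.1]
3. q(s(p(q(s(p(c))))))  →  q(s(p(c)))   [R3 at 1.1.1]
4. q(s(p(c)))  →  c   [R3 at ε]

no — NF(t₁) = p(c), NF(t₂) = c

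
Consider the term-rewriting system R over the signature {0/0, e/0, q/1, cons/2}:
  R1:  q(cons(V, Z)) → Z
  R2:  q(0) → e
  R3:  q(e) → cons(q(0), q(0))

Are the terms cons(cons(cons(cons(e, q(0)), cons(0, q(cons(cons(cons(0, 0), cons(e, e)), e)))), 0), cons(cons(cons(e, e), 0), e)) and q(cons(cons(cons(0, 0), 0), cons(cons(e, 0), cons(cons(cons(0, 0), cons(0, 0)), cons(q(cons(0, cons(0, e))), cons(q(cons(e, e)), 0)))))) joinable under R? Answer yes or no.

Reduce t₁ = cons(cons(cons(cons(e, q(0)), cons(0, q(cons(cons(cons(0, 0), cons(e, e)), e)))), 0), cons(cons(cons(e, e), 0), e)):
1. cons(cons(cons(cons(e, q(0)), cons(0, q(cons(cons(cons(0, 0), cons(e, e)), e)))), 0), cons(cons(cons(e, e), 0), e))  →  cons(cons(cons(cons(e, e), cons(0, q(cons(cons(cons(0, 0), cons(e, e)), e)))), 0), cons(cons(cons(e, e), 0), e))   [R2 at 1.1.1.2]
2. cons(cons(cons(cons(e, e), cons(0, q(cons(cons(cons(0, 0), cons(e, e)), e)))), 0), cons(cons(cons(e, e), 0), e))  →  cons(cons(cons(cons(e, e), cons(0, e)), 0), cons(cons(cons(e, e), 0), e))   [R1 at 1.1.2.2]

Reduce t₂ = q(cons(cons(cons(0, 0), 0), cons(cons(e, 0), cons(cons(cons(0, 0), cons(0, 0)), cons(q(cons(0, cons(0, e))), cons(q(cons(e, e)), 0)))))):
1. q(cons(cons(cons(0, 0), 0), cons(cons(e, 0), cons(cons(cons(0, 0), cons(0, 0)), cons(q(cons(0, cons(0, e))), cons(q(cons(e, e)), 0))))))  →  cons(cons(e, 0), cons(cons(cons(0, 0), cons(0, 0)), cons(q(cons(0, cons(0, e))), cons(q(cons(e, e)), 0))))   [R1 at ε]
2. cons(cons(e, 0), cons(cons(cons(0, 0), cons(0, 0)), cons(q(cons(0, cons(0, e))), cons(q(cons(e, e)), 0))))  →  cons(cons(e, 0), cons(cons(cons(0, 0), cons(0, 0)), cons(cons(0, e), cons(q(cons(e, e)), 0))))   [R1 at 2.2.1]
3. cons(cons(e, 0), cons(cons(cons(0, 0), cons(0, 0)), cons(cons(0, e), cons(q(cons(e, e)), 0))))  →  cons(cons(e, 0), cons(cons(cons(0, 0), cons(0, 0)), cons(cons(0, e), cons(e, 0))))   [R1 at 2.2.2.1]

no — NF(t₁) = cons(cons(cons(cons(e, e), cons(0, e)), 0), cons(cons(cons(e, e), 0), e)), NF(t₂) = cons(cons(e, 0), cons(cons(cons(0, 0), cons(0, 0)), cons(cons(0, e), cons(e, 0))))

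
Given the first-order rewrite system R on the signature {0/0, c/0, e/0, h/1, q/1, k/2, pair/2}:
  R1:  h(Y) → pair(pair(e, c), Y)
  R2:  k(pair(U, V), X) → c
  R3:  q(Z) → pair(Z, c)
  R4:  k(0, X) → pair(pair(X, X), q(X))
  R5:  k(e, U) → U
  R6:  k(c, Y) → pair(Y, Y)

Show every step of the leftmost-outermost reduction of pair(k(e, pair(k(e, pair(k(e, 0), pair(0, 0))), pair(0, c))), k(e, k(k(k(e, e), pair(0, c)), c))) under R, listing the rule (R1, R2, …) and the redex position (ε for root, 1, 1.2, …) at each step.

pair(pair(pair(0, pair(0, 0)), pair(0, c)), c)

1. pair(k(e, pair(k(e, pair(k(e, 0), pair(0, 0))), pair(0, c))), k(e, k(k(k(e, e), pair(0, c)), c)))  →  pair(pair(k(e, pair(k(e, 0), pair(0, 0))), pair(0, c)), k(e, k(k(k(e, e), pair(0, c)), c)))   [R5 at 1]
2. pair(pair(k(e, pair(k(e, 0), pair(0, 0))), pair(0, c)), k(e, k(k(k(e, e), pair(0, c)), c)))  →  pair(pair(pair(k(e, 0), pair(0, 0)), pair(0, c)), k(e, k(k(k(e, e), pair(0, c)), c)))   [R5 at 1.1]
3. pair(pair(pair(k(e, 0), pair(0, 0)), pair(0, c)), k(e, k(k(k(e, e), pair(0, c)), c)))  →  pair(pair(pair(0, pair(0, 0)), pair(0, c)), k(e, k(k(k(e, e), pair(0, c)), c)))   [R5 at 1.1.1]
4. pair(pair(pair(0, pair(0, 0)), pair(0, c)), k(e, k(k(k(e, e), pair(0, c)), c)))  →  pair(pair(pair(0, pair(0, 0)), pair(0, c)), k(k(k(e, e), pair(0, c)), c))   [R5 at 2]
5. pair(pair(pair(0, pair(0, 0)), pair(0, c)), k(k(k(e, e), pair(0, c)), c))  →  pair(pair(pair(0, pair(0, 0)), pair(0, c)), k(k(e, pair(0, c)), c))   [R5 at 2.1.1]
6. pair(pair(pair(0, pair(0, 0)), pair(0, c)), k(k(e, pair(0, c)), c))  →  pair(pair(pair(0, pair(0, 0)), pair(0, c)), k(pair(0, c), c))   [R5 at 2.1]
7. pair(pair(pair(0, pair(0, 0)), pair(0, c)), k(pair(0, c), c))  →  pair(pair(pair(0, pair(0, 0)), pair(0, c)), c)   [R2 at 2]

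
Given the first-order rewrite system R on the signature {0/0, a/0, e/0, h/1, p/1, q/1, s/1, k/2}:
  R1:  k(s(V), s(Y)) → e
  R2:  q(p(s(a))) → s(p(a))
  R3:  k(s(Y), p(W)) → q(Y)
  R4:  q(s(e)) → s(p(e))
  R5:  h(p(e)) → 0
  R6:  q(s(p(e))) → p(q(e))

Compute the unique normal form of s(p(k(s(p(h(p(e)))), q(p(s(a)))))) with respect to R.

s(p(e))

1. s(p(k(s(p(h(p(e)))), q(p(s(a))))))  →  s(p(k(s(p(0)), q(p(s(a))))))   [R5 at 1.1.1.1.1]
2. s(p(k(s(p(0)), q(p(s(a))))))  →  s(p(k(s(p(0)), s(p(a)))))   [R2 at 1.1.2]
3. s(p(k(s(p(0)), s(p(a)))))  →  s(p(e))   [R1 at 1.1]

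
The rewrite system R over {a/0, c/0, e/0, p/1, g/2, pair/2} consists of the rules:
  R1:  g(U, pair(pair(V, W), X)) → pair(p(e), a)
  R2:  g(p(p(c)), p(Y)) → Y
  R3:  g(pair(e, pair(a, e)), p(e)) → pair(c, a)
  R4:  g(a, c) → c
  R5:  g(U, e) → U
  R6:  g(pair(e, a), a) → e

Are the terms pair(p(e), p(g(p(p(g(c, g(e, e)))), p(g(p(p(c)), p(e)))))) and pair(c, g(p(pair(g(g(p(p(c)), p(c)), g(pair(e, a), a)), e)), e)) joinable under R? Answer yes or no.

no — NF(t₁) = pair(p(e), p(e)), NF(t₂) = pair(c, p(pair(c, e)))

Reduce t₁ = pair(p(e), p(g(p(p(g(c, g(e, e)))), p(g(p(p(c)), p(e)))))):
1. pair(p(e), p(g(p(p(g(c, g(e, e)))), p(g(p(p(c)), p(e))))))  →  pair(p(e), p(g(p(p(g(c, e))), p(g(p(p(c)), p(e))))))   [R5 at 2.1.1.1.1.2]
2. pair(p(e), p(g(p(p(g(c, e))), p(g(p(p(c)), p(e))))))  →  pair(p(e), p(g(p(p(c)), p(g(p(p(c)), p(e))))))   [R5 at 2.1.1.1.1]
3. pair(p(e), p(g(p(p(c)), p(g(p(p(c)), p(e))))))  →  pair(p(e), p(g(p(p(c)), p(e))))   [R2 at 2.1]
4. pair(p(e), p(g(p(p(c)), p(e))))  →  pair(p(e), p(e))   [R2 at 2.1]

Reduce t₂ = pair(c, g(p(pair(g(g(p(p(c)), p(c)), g(pair(e, a), a)), e)), e)):
1. pair(c, g(p(pair(g(g(p(p(c)), p(c)), g(pair(e, a), a)), e)), e))  →  pair(c, p(pair(g(g(p(p(c)), p(c)), g(pair(e, a), a)), e)))   [R5 at 2]
2. pair(c, p(pair(g(g(p(p(c)), p(c)), g(pair(e, a), a)), e)))  →  pair(c, p(pair(g(c, g(pair(e, a), a)), e)))   [R2 at 2.1.1.1]
3. pair(c, p(pair(g(c, g(pair(e, a), a)), e)))  →  pair(c, p(pair(g(c, e), e)))   [R6 at 2.1.1.2]
4. pair(c, p(pair(g(c, e), e)))  →  pair(c, p(pair(c, e)))   [R5 at 2.1.1]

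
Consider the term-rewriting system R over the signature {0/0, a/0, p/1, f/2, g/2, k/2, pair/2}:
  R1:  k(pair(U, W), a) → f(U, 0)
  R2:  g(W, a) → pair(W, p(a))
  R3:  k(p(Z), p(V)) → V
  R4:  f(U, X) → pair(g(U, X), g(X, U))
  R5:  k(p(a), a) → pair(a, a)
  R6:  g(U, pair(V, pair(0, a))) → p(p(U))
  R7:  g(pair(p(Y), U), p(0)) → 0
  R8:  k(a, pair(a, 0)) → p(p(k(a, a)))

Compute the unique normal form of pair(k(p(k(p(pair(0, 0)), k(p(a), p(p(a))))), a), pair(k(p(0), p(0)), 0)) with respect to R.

pair(pair(a, a), pair(0, 0))

1. pair(k(p(k(p(pair(0, 0)), k(p(a), p(p(a))))), a), pair(k(p(0), p(0)), 0))  →  pair(k(p(k(p(pair(0, 0)), p(a))), a), pair(k(p(0), p(0)), 0))   [R3 at 1.1.1.2]
2. pair(k(p(k(p(pair(0, 0)), p(a))), a), pair(k(p(0), p(0)), 0))  →  pair(k(p(a), a), pair(k(p(0), p(0)), 0))   [R3 at 1.1.1]
3. pair(k(p(a), a), pair(k(p(0), p(0)), 0))  →  pair(pair(a, a), pair(k(p(0), p(0)), 0))   [R5 at 1]
4. pair(pair(a, a), pair(k(p(0), p(0)), 0))  →  pair(pair(a, a), pair(0, 0))   [R3 at 2.1]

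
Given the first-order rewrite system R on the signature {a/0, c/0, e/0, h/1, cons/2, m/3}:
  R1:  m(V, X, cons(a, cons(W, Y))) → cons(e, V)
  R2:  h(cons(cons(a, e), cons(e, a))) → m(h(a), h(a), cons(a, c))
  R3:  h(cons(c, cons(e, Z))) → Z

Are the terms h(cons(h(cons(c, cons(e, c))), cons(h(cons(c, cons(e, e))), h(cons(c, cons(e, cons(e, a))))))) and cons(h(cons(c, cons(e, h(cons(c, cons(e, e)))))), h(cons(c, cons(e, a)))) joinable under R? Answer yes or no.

Reduce t₁ = h(cons(h(cons(c, cons(e, c))), cons(h(cons(c, cons(e, e))), h(cons(c, cons(e, cons(e, a))))))):
1. h(cons(h(cons(c, cons(e, c))), cons(h(cons(c, cons(e, e))), h(cons(c, cons(e, cons(e, a)))))))  →  h(cons(c, cons(h(cons(c, cons(e, e))), h(cons(c, cons(e, cons(e, a)))))))   [R3 at 1.1]
2. h(cons(c, cons(h(cons(c, cons(e, e))), h(cons(c, cons(e, cons(e, a)))))))  →  h(cons(c, cons(e, h(cons(c, cons(e, cons(e, a)))))))   [R3 at 1.2.1]
3. h(cons(c, cons(e, h(cons(c, cons(e, cons(e, a)))))))  →  h(cons(c, cons(e, cons(e, a))))   [R3 at ε]
4. h(cons(c, cons(e, cons(e, a))))  →  cons(e, a)   [R3 at ε]

Reduce t₂ = cons(h(cons(c, cons(e, h(cons(c, cons(e, e)))))), h(cons(c, cons(e, a)))):
1. cons(h(cons(c, cons(e, h(cons(c, cons(e, e)))))), h(cons(c, cons(e, a))))  →  cons(h(cons(c, cons(e, e))), h(cons(c, cons(e, a))))   [R3 at 1]
2. cons(h(cons(c, cons(e, e))), h(cons(c, cons(e, a))))  →  cons(e, h(cons(c, cons(e, a))))   [R3 at 1]
3. cons(e, h(cons(c, cons(e, a))))  →  cons(e, a)   [R3 at 2]

yes — NF(t₁) = cons(e, a), NF(t₂) = cons(e, a)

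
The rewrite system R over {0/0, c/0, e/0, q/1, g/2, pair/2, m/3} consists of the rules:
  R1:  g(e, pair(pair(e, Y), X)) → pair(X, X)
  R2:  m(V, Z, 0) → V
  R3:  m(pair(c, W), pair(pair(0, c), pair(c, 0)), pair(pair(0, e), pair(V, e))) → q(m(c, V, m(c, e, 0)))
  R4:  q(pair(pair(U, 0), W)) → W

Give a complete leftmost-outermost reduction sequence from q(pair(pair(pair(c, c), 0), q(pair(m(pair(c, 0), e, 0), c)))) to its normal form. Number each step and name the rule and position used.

c

1. q(pair(pair(pair(c, c), 0), q(pair(m(pair(c, 0), e, 0), c))))  →  q(pair(m(pair(c, 0), e, 0), c))   [R4 at ε]
2. q(pair(m(pair(c, 0), e, 0), c))  →  q(pair(pair(c, 0), c))   [R2 at 1.1]
3. q(pair(pair(c, 0), c))  →  c   [R4 at ε]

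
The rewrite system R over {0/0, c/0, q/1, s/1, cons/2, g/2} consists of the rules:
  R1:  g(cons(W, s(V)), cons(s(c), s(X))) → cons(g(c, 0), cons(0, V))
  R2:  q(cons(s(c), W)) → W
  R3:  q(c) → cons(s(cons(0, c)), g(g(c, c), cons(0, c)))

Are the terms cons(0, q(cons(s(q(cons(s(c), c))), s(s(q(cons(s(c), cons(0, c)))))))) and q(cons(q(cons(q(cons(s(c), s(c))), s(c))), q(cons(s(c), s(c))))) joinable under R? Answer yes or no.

no — NF(t₁) = cons(0, s(s(cons(0, c)))), NF(t₂) = s(c)

Reduce t₁ = cons(0, q(cons(s(q(cons(s(c), c))), s(s(q(cons(s(c), cons(0, c)))))))):
1. cons(0, q(cons(s(q(cons(s(c), c))), s(s(q(cons(s(c), cons(0, c))))))))  →  cons(0, q(cons(s(c), s(s(q(cons(s(c), cons(0, c))))))))   [R2 at 2.1.1.1]
2. cons(0, q(cons(s(c), s(s(q(cons(s(c), cons(0, c))))))))  →  cons(0, s(s(q(cons(s(c), cons(0, c))))))   [R2 at 2]
3. cons(0, s(s(q(cons(s(c), cons(0, c))))))  →  cons(0, s(s(cons(0, c))))   [R2 at 2.1.1]

Reduce t₂ = q(cons(q(cons(q(cons(s(c), s(c))), s(c))), q(cons(s(c), s(c))))):
1. q(cons(q(cons(q(cons(s(c), s(c))), s(c))), q(cons(s(c), s(c)))))  →  q(cons(q(cons(s(c), s(c))), q(cons(s(c), s(c)))))   [R2 at 1.1.1.1]
2. q(cons(q(cons(s(c), s(c))), q(cons(s(c), s(c)))))  →  q(cons(s(c), q(cons(s(c), s(c)))))   [R2 at 1.1]
3. q(cons(s(c), q(cons(s(c), s(c)))))  →  q(cons(s(c), s(c)))   [R2 at ε]
4. q(cons(s(c), s(c)))  →  s(c)   [R2 at ε]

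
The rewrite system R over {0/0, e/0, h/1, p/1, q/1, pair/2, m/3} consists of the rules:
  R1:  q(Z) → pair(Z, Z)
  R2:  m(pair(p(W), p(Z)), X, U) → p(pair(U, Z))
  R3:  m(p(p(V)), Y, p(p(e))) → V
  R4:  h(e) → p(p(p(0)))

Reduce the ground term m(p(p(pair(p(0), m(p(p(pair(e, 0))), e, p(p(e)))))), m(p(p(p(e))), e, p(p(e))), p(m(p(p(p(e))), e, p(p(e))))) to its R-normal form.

pair(p(0), pair(e, 0))

1. m(p(p(pair(p(0), m(p(p(pair(e, 0))), e, p(p(e)))))), m(p(p(p(e))), e, p(p(e))), p(m(p(p(p(e))), e, p(p(e)))))  →  m(p(p(pair(p(0), pair(e, 0)))), m(p(p(p(e))), e, p(p(e))), p(m(p(p(p(e))), e, p(p(e)))))   [R3 at 1.1.1.2]
2. m(p(p(pair(p(0), pair(e, 0)))), m(p(p(p(e))), e, p(p(e))), p(m(p(p(p(e))), e, p(p(e)))))  →  m(p(p(pair(p(0), pair(e, 0)))), p(e), p(m(p(p(p(e))), e, p(p(e)))))   [R3 at 2]
3. m(p(p(pair(p(0), pair(e, 0)))), p(e), p(m(p(p(p(e))), e, p(p(e)))))  →  m(p(p(pair(p(0), pair(e, 0)))), p(e), p(p(e)))   [R3 at 3.1]
4. m(p(p(pair(p(0), pair(e, 0)))), p(e), p(p(e)))  →  pair(p(0), pair(e, 0))   [R3 at ε]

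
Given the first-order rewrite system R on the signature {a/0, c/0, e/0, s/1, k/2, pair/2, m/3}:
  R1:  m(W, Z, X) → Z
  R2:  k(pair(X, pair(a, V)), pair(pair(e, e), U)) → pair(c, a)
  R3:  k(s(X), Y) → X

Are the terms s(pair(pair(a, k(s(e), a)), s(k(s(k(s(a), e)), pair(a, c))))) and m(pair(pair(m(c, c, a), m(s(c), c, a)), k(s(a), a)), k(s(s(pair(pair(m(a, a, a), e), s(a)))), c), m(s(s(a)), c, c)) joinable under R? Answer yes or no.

Reduce t₁ = s(pair(pair(a, k(s(e), a)), s(k(s(k(s(a), e)), pair(a, c))))):
1. s(pair(pair(a, k(s(e), a)), s(k(s(k(s(a), e)), pair(a, c)))))  →  s(pair(pair(a, e), s(k(s(k(s(a), e)), pair(a, c)))))   [R3 at 1.1.2]
2. s(pair(pair(a, e), s(k(s(k(s(a), e)), pair(a, c)))))  →  s(pair(pair(a, e), s(k(s(a), e))))   [R3 at 1.2.1]
3. s(pair(pair(a, e), s(k(s(a), e))))  →  s(pair(pair(a, e), s(a)))   [R3 at 1.2.1]

Reduce t₂ = m(pair(pair(m(c, c, a), m(s(c), c, a)), k(s(a), a)), k(s(s(pair(pair(m(a, a, a), e), s(a)))), c), m(s(s(a)), c, c)):
1. m(pair(pair(m(c, c, a), m(s(c), c, a)), k(s(a), a)), k(s(s(pair(pair(m(a, a, a), e), s(a)))), c), m(s(s(a)), c, c))  →  k(s(s(pair(pair(m(a, a, a), e), s(a)))), c)   [R1 at ε]
2. k(s(s(pair(pair(m(a, a, a), e), s(a)))), c)  →  s(pair(pair(m(a, a, a), e), s(a)))   [R3 at ε]
3. s(pair(pair(m(a, a, a), e), s(a)))  →  s(pair(pair(a, e), s(a)))   [R1 at 1.1.1]

yes — NF(t₁) = s(pair(pair(a, e), s(a))), NF(t₂) = s(pair(pair(a, e), s(a)))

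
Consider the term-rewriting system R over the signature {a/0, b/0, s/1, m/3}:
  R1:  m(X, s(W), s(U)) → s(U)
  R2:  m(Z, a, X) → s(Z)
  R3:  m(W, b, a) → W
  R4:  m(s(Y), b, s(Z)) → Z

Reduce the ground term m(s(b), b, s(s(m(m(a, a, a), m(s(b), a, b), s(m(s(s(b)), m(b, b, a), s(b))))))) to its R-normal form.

1. m(s(b), b, s(s(m(m(a, a, a), m(s(b), a, b), s(m(s(s(b)), m(b, b, a), s(b)))))))  →  s(m(m(a, a, a), m(s(b), a, b), s(m(s(s(b)), m(b, b, a), s(b)))))   [R4 at ε]
2. s(m(m(a, a, a), m(s(b), a, b), s(m(s(s(b)), m(b, b, a), s(b)))))  →  s(m(s(a), m(s(b), a, b), s(m(s(s(b)), m(b, b, a), s(b)))))   [R2 at 1.1]
3. s(m(s(a), m(s(b), a, b), s(m(s(s(b)), m(b, b, a), s(b)))))  →  s(m(s(a), s(s(b)), s(m(s(s(b)), m(b, b, a), s(b)))))   [R2 at 1.2]
4. s(m(s(a), s(s(b)), s(m(s(s(b)), m(b, b, a), s(b)))))  →  s(s(m(s(s(b)), m(b, b, a), s(b))))   [R1 at 1]
5. s(s(m(s(s(b)), m(b, b, a), s(b))))  →  s(s(m(s(s(b)), b, s(b))))   [R3 at 1.1.2]
6. s(s(m(s(s(b)), b, s(b))))  →  s(s(b))   [R4 at 1.1]

s(s(b))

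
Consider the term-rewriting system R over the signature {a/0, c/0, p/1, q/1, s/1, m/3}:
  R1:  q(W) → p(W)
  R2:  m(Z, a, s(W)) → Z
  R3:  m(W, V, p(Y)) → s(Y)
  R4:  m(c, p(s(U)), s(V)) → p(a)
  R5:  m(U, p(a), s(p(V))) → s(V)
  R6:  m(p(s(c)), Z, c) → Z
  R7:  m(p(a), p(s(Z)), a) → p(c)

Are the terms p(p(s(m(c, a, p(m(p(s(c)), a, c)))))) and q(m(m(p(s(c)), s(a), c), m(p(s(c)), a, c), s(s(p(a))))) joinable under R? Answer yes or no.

Reduce t₁ = p(p(s(m(c, a, p(m(p(s(c)), a, c)))))):
1. p(p(s(m(c, a, p(m(p(s(c)), a, c))))))  →  p(p(s(s(m(p(s(c)), a, c)))))   [R3 at 1.1.1]
2. p(p(s(s(m(p(s(c)), a, c)))))  →  p(p(s(s(a))))   [R6 at 1.1.1.1]

Reduce t₂ = q(m(m(p(s(c)), s(a), c), m(p(s(c)), a, c), s(s(p(a))))):
1. q(m(m(p(s(c)), s(a), c), m(p(s(c)), a, c), s(s(p(a)))))  →  p(m(m(p(s(c)), s(a), c), m(p(s(c)), a, c), s(s(p(a)))))   [R1 at ε]
2. p(m(m(p(s(c)), s(a), c), m(p(s(c)), a, c), s(s(p(a)))))  →  p(m(s(a), m(p(s(c)), a, c), s(s(p(a)))))   [R6 at 1.1]
3. p(m(s(a), m(p(s(c)), a, c), s(s(p(a)))))  →  p(m(s(a), a, s(s(p(a)))))   [R6 at 1.2]
4. p(m(s(a), a, s(s(p(a)))))  →  p(s(a))   [R2 at 1]

no — NF(t₁) = p(p(s(s(a)))), NF(t₂) = p(s(a))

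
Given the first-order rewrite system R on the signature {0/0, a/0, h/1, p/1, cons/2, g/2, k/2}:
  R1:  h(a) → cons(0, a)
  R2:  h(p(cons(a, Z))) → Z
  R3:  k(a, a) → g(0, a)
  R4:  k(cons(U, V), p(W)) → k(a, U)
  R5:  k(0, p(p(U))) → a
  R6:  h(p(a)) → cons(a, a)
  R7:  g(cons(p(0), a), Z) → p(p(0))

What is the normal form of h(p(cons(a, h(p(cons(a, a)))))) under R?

1. h(p(cons(a, h(p(cons(a, a))))))  →  h(p(cons(a, a)))   [R2 at ε]
2. h(p(cons(a, a)))  →  a   [R2 at ε]

a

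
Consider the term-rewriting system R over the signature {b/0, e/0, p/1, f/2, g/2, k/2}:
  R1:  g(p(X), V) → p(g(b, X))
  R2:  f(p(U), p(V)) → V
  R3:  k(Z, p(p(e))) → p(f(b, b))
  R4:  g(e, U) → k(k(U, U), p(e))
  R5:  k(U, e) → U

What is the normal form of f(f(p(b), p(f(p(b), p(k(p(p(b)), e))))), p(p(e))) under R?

1. f(f(p(b), p(f(p(b), p(k(p(p(b)), e))))), p(p(e)))  →  f(f(p(b), p(k(p(p(b)), e))), p(p(e)))   [R2 at 1]
2. f(f(p(b), p(k(p(p(b)), e))), p(p(e)))  →  f(k(p(p(b)), e), p(p(e)))   [R2 at 1]
3. f(k(p(p(b)), e), p(p(e)))  →  f(p(p(b)), p(p(e)))   [R5 at 1]
4. f(p(p(b)), p(p(e)))  →  p(e)   [R2 at ε]

p(e)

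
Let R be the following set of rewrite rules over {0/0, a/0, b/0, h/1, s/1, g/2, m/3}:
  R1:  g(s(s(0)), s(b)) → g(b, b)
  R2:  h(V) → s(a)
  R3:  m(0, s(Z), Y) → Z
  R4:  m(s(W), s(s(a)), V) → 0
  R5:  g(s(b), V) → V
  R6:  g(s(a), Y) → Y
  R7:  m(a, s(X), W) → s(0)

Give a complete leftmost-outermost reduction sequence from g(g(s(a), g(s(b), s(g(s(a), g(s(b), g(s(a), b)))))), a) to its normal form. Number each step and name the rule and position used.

1. g(g(s(a), g(s(b), s(g(s(a), g(s(b), g(s(a), b)))))), a)  →  g(g(s(b), s(g(s(a), g(s(b), g(s(a), b))))), a)   [R6 at 1]
2. g(g(s(b), s(g(s(a), g(s(b), g(s(a), b))))), a)  →  g(s(g(s(a), g(s(b), g(s(a), b)))), a)   [R5 at 1]
3. g(s(g(s(a), g(s(b), g(s(a), b)))), a)  →  g(s(g(s(b), g(s(a), b))), a)   [R6 at 1.1]
4. g(s(g(s(b), g(s(a), b))), a)  →  g(s(g(s(a), b)), a)   [R5 at 1.1]
5. g(s(g(s(a), b)), a)  →  g(s(b), a)   [R6 at 1.1]
6. g(s(b), a)  →  a   [R5 at ε]

a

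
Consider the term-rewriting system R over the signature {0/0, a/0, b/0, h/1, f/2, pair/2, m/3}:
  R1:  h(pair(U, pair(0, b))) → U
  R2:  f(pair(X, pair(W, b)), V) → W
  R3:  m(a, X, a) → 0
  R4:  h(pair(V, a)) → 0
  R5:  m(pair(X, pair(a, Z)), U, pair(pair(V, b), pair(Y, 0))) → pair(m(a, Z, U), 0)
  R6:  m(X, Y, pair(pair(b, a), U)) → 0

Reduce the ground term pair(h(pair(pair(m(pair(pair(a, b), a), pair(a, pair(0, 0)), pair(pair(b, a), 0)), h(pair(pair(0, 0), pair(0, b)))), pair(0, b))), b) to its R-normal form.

1. pair(h(pair(pair(m(pair(pair(a, b), a), pair(a, pair(0, 0)), pair(pair(b, a), 0)), h(pair(pair(0, 0), pair(0, b)))), pair(0, b))), b)  →  pair(pair(m(pair(pair(a, b), a), pair(a, pair(0, 0)), pair(pair(b, a), 0)), h(pair(pair(0, 0), pair(0, b)))), b)   [R1 at 1]
2. pair(pair(m(pair(pair(a, b), a), pair(a, pair(0, 0)), pair(pair(b, a), 0)), h(pair(pair(0, 0), pair(0, b)))), b)  →  pair(pair(0, h(pair(pair(0, 0), pair(0, b)))), b)   [R6 at 1.1]
3. pair(pair(0, h(pair(pair(0, 0), pair(0, b)))), b)  →  pair(pair(0, pair(0, 0)), b)   [R1 at 1.2]

pair(pair(0, pair(0, 0)), b)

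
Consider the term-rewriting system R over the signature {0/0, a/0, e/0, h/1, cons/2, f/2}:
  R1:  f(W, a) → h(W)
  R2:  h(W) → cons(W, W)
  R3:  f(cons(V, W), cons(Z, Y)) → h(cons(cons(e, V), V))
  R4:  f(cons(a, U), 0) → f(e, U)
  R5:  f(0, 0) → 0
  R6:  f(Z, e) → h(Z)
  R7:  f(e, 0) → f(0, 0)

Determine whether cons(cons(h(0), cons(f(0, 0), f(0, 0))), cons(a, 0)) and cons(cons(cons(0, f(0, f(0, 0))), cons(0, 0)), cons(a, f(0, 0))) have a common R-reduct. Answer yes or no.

yes — NF(t₁) = cons(cons(cons(0, 0), cons(0, 0)), cons(a, 0)), NF(t₂) = cons(cons(cons(0, 0), cons(0, 0)), cons(a, 0))

Reduce t₁ = cons(cons(h(0), cons(f(0, 0), f(0, 0))), cons(a, 0)):
1. cons(cons(h(0), cons(f(0, 0), f(0, 0))), cons(a, 0))  →  cons(cons(cons(0, 0), cons(f(0, 0), f(0, 0))), cons(a, 0))   [R2 at 1.1]
2. cons(cons(cons(0, 0), cons(f(0, 0), f(0, 0))), cons(a, 0))  →  cons(cons(cons(0, 0), cons(0, f(0, 0))), cons(a, 0))   [R5 at 1.2.1]
3. cons(cons(cons(0, 0), cons(0, f(0, 0))), cons(a, 0))  →  cons(cons(cons(0, 0), cons(0, 0)), cons(a, 0))   [R5 at 1.2.2]

Reduce t₂ = cons(cons(cons(0, f(0, f(0, 0))), cons(0, 0)), cons(a, f(0, 0))):
1. cons(cons(cons(0, f(0, f(0, 0))), cons(0, 0)), cons(a, f(0, 0)))  →  cons(cons(cons(0, f(0, 0)), cons(0, 0)), cons(a, f(0, 0)))   [R5 at 1.1.2.2]
2. cons(cons(cons(0, f(0, 0)), cons(0, 0)), cons(a, f(0, 0)))  →  cons(cons(cons(0, 0), cons(0, 0)), cons(a, f(0, 0)))   [R5 at 1.1.2]
3. cons(cons(cons(0, 0), cons(0, 0)), cons(a, f(0, 0)))  →  cons(cons(cons(0, 0), cons(0, 0)), cons(a, 0))   [R5 at 2.2]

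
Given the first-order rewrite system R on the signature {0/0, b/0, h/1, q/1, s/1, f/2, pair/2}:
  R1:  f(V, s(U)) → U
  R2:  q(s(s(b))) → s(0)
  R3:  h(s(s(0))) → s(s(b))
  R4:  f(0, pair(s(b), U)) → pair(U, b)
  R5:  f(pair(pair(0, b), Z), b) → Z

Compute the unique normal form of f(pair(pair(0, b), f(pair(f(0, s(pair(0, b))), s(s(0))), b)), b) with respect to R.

1. f(pair(pair(0, b), f(pair(f(0, s(pair(0, b))), s(s(0))), b)), b)  →  f(pair(f(0, s(pair(0, b))), s(s(0))), b)   [R5 at ε]
2. f(pair(f(0, s(pair(0, b))), s(s(0))), b)  →  f(pair(pair(0, b), s(s(0))), b)   [R1 at 1.1]
3. f(pair(pair(0, b), s(s(0))), b)  →  s(s(0))   [R5 at ε]

s(s(0))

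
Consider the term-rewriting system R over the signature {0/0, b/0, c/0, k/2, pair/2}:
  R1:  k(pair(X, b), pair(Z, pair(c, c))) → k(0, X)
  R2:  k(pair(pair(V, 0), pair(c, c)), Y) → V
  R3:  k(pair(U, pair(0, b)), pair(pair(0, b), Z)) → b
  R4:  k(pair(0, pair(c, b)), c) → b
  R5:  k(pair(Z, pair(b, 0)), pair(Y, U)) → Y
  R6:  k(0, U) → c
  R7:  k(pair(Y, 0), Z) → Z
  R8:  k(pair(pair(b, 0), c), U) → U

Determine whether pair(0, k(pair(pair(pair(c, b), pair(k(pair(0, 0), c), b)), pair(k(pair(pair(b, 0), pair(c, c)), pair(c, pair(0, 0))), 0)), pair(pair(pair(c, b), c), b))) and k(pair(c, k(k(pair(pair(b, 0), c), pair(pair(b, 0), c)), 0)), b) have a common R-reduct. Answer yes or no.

no — NF(t₁) = pair(0, pair(pair(c, b), c)), NF(t₂) = b

Reduce t₁ = pair(0, k(pair(pair(pair(c, b), pair(k(pair(0, 0), c), b)), pair(k(pair(pair(b, 0), pair(c, c)), pair(c, pair(0, 0))), 0)), pair(pair(pair(c, b), c), b))):
1. pair(0, k(pair(pair(pair(c, b), pair(k(pair(0, 0), c), b)), pair(k(pair(pair(b, 0), pair(c, c)), pair(c, pair(0, 0))), 0)), pair(pair(pair(c, b), c), b)))  →  pair(0, k(pair(pair(pair(c, b), pair(c, b)), pair(k(pair(pair(b, 0), pair(c, c)), pair(c, pair(0, 0))), 0)), pair(pair(pair(c, b), c), b)))   [R7 at 2.1.1.2.1]
2. pair(0, k(pair(pair(pair(c, b), pair(c, b)), pair(k(pair(pair(b, 0), pair(c, c)), pair(c, pair(0, 0))), 0)), pair(pair(pair(c, b), c), b)))  →  pair(0, k(pair(pair(pair(c, b), pair(c, b)), pair(b, 0)), pair(pair(pair(c, b), c), b)))   [R2 at 2.1.2.1]
3. pair(0, k(pair(pair(pair(c, b), pair(c, b)), pair(b, 0)), pair(pair(pair(c, b), c), b)))  →  pair(0, pair(pair(c, b), c))   [R5 at 2]

Reduce t₂ = k(pair(c, k(k(pair(pair(b, 0), c), pair(pair(b, 0), c)), 0)), b):
1. k(pair(c, k(k(pair(pair(b, 0), c), pair(pair(b, 0), c)), 0)), b)  →  k(pair(c, k(pair(pair(b, 0), c), 0)), b)   [R8 at 1.2.1]
2. k(pair(c, k(pair(pair(b, 0), c), 0)), b)  →  k(pair(c, 0), b)   [R8 at 1.2]
3. k(pair(c, 0), b)  →  b   [R7 at ε]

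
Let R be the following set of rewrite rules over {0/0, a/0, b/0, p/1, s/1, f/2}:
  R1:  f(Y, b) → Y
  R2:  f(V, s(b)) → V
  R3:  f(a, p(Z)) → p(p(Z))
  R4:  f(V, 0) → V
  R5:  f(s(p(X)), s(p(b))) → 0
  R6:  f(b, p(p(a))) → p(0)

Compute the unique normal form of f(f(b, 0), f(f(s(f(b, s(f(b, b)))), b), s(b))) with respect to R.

b

1. f(f(b, 0), f(f(s(f(b, s(f(b, b)))), b), s(b)))  →  f(b, f(f(s(f(b, s(f(b, b)))), b), s(b)))   [R4 at 1]
2. f(b, f(f(s(f(b, s(f(b, b)))), b), s(b)))  →  f(b, f(s(f(b, s(f(b, b)))), b))   [R2 at 2]
3. f(b, f(s(f(b, s(f(b, b)))), b))  →  f(b, s(f(b, s(f(b, b)))))   [R1 at 2]
4. f(b, s(f(b, s(f(b, b)))))  →  f(b, s(f(b, s(b))))   [R1 at 2.1.2.1]
5. f(b, s(f(b, s(b))))  →  f(b, s(b))   [R2 at 2.1]
6. f(b, s(b))  →  b   [R2 at ε]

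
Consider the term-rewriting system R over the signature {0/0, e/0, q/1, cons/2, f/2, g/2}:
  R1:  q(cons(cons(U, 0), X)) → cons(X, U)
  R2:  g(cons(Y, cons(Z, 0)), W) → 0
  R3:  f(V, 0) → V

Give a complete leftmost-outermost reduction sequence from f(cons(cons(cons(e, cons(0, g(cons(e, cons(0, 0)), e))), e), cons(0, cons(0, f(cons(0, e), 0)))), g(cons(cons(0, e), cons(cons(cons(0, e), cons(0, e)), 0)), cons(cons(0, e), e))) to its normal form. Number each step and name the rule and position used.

1. f(cons(cons(cons(e, cons(0, g(cons(e, cons(0, 0)), e))), e), cons(0, cons(0, f(cons(0, e), 0)))), g(cons(cons(0, e), cons(cons(cons(0, e), cons(0, e)), 0)), cons(cons(0, e), e)))  →  f(cons(cons(cons(e, cons(0, 0)), e), cons(0, cons(0, f(cons(0, e), 0)))), g(cons(cons(0, e), cons(cons(cons(0, e), cons(0, e)), 0)), cons(cons(0, e), e)))   [R2 at 1.1.1.2.2]
2. f(cons(cons(cons(e, cons(0, 0)), e), cons(0, cons(0, f(cons(0, e), 0)))), g(cons(cons(0, e), cons(cons(cons(0, e), cons(0, e)), 0)), cons(cons(0, e), e)))  →  f(cons(cons(cons(e, cons(0, 0)), e), cons(0, cons(0, cons(0, e)))), g(cons(cons(0, e), cons(cons(cons(0, e), cons(0, e)), 0)), cons(cons(0, e), e)))   [R3 at 1.2.2.2]
3. f(cons(cons(cons(e, cons(0, 0)), e), cons(0, cons(0, cons(0, e)))), g(cons(cons(0, e), cons(cons(cons(0, e), cons(0, e)), 0)), cons(cons(0, e), e)))  →  f(cons(cons(cons(e, cons(0, 0)), e), cons(0, cons(0, cons(0, e)))), 0)   [R2 at 2]
4. f(cons(cons(cons(e, cons(0, 0)), e), cons(0, cons(0, cons(0, e)))), 0)  →  cons(cons(cons(e, cons(0, 0)), e), cons(0, cons(0, cons(0, e))))   [R3 at ε]

cons(cons(cons(e, cons(0, 0)), e), cons(0, cons(0, cons(0, e))))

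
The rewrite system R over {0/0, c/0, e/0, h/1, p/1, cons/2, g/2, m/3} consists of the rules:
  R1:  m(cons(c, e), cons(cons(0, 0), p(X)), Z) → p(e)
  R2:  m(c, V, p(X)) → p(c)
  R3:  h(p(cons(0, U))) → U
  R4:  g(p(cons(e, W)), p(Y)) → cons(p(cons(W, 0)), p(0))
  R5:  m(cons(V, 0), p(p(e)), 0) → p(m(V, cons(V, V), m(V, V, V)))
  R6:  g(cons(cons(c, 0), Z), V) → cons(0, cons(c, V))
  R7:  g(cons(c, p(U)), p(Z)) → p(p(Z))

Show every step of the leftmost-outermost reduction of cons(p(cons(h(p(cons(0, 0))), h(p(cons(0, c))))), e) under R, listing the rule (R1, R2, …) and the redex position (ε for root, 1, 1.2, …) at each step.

1. cons(p(cons(h(p(cons(0, 0))), h(p(cons(0, c))))), e)  →  cons(p(cons(0, h(p(cons(0, c))))), e)   [R3 at 1.1.1]
2. cons(p(cons(0, h(p(cons(0, c))))), e)  →  cons(p(cons(0, c)), e)   [R3 at 1.1.2]

cons(p(cons(0, c)), e)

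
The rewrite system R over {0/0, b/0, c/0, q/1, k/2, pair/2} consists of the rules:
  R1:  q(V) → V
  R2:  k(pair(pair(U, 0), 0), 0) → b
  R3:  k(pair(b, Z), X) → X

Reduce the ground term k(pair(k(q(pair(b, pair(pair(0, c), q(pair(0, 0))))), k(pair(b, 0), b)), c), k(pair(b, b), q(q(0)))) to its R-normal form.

0

1. k(pair(k(q(pair(b, pair(pair(0, c), q(pair(0, 0))))), k(pair(b, 0), b)), c), k(pair(b, b), q(q(0))))  →  k(pair(k(pair(b, pair(pair(0, c), q(pair(0, 0)))), k(pair(b, 0), b)), c), k(pair(b, b), q(q(0))))   [R1 at 1.1.1]
2. k(pair(k(pair(b, pair(pair(0, c), q(pair(0, 0)))), k(pair(b, 0), b)), c), k(pair(b, b), q(q(0))))  →  k(pair(k(pair(b, 0), b), c), k(pair(b, b), q(q(0))))   [R3 at 1.1]
3. k(pair(k(pair(b, 0), b), c), k(pair(b, b), q(q(0))))  →  k(pair(b, c), k(pair(b, b), q(q(0))))   [R3 at 1.1]
4. k(pair(b, c), k(pair(b, b), q(q(0))))  →  k(pair(b, b), q(q(0)))   [R3 at ε]
5. k(pair(b, b), q(q(0)))  →  q(q(0))   [R3 at ε]
6. q(q(0))  →  q(0)   [R1 at ε]
7. q(0)  →  0   [R1 at ε]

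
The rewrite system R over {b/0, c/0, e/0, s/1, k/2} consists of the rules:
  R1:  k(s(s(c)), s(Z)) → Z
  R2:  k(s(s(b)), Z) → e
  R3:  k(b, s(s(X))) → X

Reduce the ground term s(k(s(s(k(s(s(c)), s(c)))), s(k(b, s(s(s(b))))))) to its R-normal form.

1. s(k(s(s(k(s(s(c)), s(c)))), s(k(b, s(s(s(b)))))))  →  s(k(s(s(c)), s(k(b, s(s(s(b)))))))   [R1 at 1.1.1.1]
2. s(k(s(s(c)), s(k(b, s(s(s(b)))))))  →  s(k(b, s(s(s(b)))))   [R1 at 1]
3. s(k(b, s(s(s(b)))))  →  s(s(b))   [R3 at 1]

s(s(b))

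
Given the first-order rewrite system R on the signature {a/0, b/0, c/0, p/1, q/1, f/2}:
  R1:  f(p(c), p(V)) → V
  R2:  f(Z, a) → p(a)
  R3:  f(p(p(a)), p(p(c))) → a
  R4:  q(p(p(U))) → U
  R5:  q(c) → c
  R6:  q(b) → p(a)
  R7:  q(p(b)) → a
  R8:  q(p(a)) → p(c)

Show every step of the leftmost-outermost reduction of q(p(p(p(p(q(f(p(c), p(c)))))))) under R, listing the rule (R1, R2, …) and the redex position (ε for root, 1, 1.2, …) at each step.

p(p(c))

1. q(p(p(p(p(q(f(p(c), p(c))))))))  →  p(p(q(f(p(c), p(c)))))   [R4 at ε]
2. p(p(q(f(p(c), p(c)))))  →  p(p(q(c)))   [R1 at 1.1.1]
3. p(p(q(c)))  →  p(p(c))   [R5 at 1.1]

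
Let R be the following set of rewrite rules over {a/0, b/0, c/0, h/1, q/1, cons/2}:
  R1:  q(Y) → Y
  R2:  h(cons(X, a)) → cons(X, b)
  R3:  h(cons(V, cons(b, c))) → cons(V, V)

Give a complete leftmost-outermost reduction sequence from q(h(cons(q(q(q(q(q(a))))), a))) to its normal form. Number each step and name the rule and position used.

cons(a, b)

1. q(h(cons(q(q(q(q(q(a))))), a)))  →  h(cons(q(q(q(q(q(a))))), a))   [R1 at ε]
2. h(cons(q(q(q(q(q(a))))), a))  →  cons(q(q(q(q(q(a))))), b)   [R2 at ε]
3. cons(q(q(q(q(q(a))))), b)  →  cons(q(q(q(q(a)))), b)   [R1 at 1]
4. cons(q(q(q(q(a)))), b)  →  cons(q(q(q(a))), b)   [R1 at 1]
5. cons(q(q(q(a))), b)  →  cons(q(q(a)), b)   [R1 at 1]
6. cons(q(q(a)), b)  →  cons(q(a), b)   [R1 at 1]
7. cons(q(a), b)  →  cons(a, b)   [R1 at 1]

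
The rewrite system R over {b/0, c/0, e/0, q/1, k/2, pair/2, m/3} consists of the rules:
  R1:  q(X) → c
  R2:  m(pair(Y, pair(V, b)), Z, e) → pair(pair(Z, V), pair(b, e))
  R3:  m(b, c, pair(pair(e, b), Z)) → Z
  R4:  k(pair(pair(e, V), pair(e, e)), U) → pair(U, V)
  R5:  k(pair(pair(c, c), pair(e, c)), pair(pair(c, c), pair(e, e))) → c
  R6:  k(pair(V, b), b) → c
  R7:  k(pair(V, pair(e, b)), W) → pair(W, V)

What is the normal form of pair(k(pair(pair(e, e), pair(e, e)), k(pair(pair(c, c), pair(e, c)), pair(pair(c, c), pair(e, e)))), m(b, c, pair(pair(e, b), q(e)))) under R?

1. pair(k(pair(pair(e, e), pair(e, e)), k(pair(pair(c, c), pair(e, c)), pair(pair(c, c), pair(e, e)))), m(b, c, pair(pair(e, b), q(e))))  →  pair(pair(k(pair(pair(c, c), pair(e, c)), pair(pair(c, c), pair(e, e))), e), m(b, c, pair(pair(e, b), q(e))))   [R4 at 1]
2. pair(pair(k(pair(pair(c, c), pair(e, c)), pair(pair(c, c), pair(e, e))), e), m(b, c, pair(pair(e, b), q(e))))  →  pair(pair(c, e), m(b, c, pair(pair(e, b), q(e))))   [R5 at 1.1]
3. pair(pair(c, e), m(b, c, pair(pair(e, b), q(e))))  →  pair(pair(c, e), q(e))   [R3 at 2]
4. pair(pair(c, e), q(e))  →  pair(pair(c, e), c)   [R1 at 2]

pair(pair(c, e), c)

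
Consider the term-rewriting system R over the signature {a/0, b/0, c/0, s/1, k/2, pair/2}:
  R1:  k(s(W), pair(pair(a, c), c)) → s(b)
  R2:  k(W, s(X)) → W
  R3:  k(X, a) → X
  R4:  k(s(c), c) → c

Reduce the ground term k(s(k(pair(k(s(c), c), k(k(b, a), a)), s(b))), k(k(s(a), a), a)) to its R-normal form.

s(pair(c, b))

1. k(s(k(pair(k(s(c), c), k(k(b, a), a)), s(b))), k(k(s(a), a), a))  →  k(s(pair(k(s(c), c), k(k(b, a), a))), k(k(s(a), a), a))   [R2 at 1.1]
2. k(s(pair(k(s(c), c), k(k(b, a), a))), k(k(s(a), a), a))  →  k(s(pair(c, k(k(b, a), a))), k(k(s(a), a), a))   [R4 at 1.1.1]
3. k(s(pair(c, k(k(b, a), a))), k(k(s(a), a), a))  →  k(s(pair(c, k(b, a))), k(k(s(a), a), a))   [R3 at 1.1.2]
4. k(s(pair(c, k(b, a))), k(k(s(a), a), a))  →  k(s(pair(c, b)), k(k(s(a), a), a))   [R3 at 1.1.2]
5. k(s(pair(c, b)), k(k(s(a), a), a))  →  k(s(pair(c, b)), k(s(a), a))   [R3 at 2]
6. k(s(pair(c, b)), k(s(a), a))  →  k(s(pair(c, b)), s(a))   [R3 at 2]
7. k(s(pair(c, b)), s(a))  →  s(pair(c, b))   [R2 at ε]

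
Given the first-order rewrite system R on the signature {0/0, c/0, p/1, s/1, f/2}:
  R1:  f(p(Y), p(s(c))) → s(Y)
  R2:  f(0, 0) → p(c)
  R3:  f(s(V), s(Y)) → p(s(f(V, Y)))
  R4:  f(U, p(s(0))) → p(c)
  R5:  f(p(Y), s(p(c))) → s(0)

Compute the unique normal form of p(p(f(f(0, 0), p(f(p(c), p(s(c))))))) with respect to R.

1. p(p(f(f(0, 0), p(f(p(c), p(s(c)))))))  →  p(p(f(p(c), p(f(p(c), p(s(c)))))))   [R2 at 1.1.1]
2. p(p(f(p(c), p(f(p(c), p(s(c)))))))  →  p(p(f(p(c), p(s(c)))))   [R1 at 1.1.2.1]
3. p(p(f(p(c), p(s(c)))))  →  p(p(s(c)))   [R1 at 1.1]

p(p(s(c)))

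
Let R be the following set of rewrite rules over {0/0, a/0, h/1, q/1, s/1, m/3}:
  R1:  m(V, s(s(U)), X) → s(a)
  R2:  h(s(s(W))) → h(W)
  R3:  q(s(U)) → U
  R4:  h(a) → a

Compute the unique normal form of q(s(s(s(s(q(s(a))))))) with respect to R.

1. q(s(s(s(s(q(s(a)))))))  →  s(s(s(q(s(a)))))   [R3 at ε]
2. s(s(s(q(s(a)))))  →  s(s(s(a)))   [R3 at 1.1.1]

s(s(s(a)))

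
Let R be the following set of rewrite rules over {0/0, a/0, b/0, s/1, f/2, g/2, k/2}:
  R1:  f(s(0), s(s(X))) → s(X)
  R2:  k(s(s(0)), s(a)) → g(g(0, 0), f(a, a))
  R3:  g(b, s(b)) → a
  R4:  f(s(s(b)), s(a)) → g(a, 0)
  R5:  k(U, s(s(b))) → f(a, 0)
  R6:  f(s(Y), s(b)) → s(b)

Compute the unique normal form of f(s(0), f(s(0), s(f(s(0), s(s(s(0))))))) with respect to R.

s(0)

1. f(s(0), f(s(0), s(f(s(0), s(s(s(0)))))))  →  f(s(0), f(s(0), s(s(s(0)))))   [R1 at 2.2.1]
2. f(s(0), f(s(0), s(s(s(0)))))  →  f(s(0), s(s(0)))   [R1 at 2]
3. f(s(0), s(s(0)))  →  s(0)   [R1 at ε]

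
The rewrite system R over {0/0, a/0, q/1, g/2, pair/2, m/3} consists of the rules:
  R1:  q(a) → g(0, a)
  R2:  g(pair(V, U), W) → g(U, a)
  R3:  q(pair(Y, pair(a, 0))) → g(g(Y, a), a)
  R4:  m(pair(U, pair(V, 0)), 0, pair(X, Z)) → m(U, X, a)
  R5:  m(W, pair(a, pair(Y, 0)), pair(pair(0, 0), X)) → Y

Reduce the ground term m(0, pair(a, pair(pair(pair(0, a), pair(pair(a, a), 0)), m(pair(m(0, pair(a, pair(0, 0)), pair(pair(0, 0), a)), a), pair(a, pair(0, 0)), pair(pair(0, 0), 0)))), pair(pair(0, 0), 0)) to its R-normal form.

1. m(0, pair(a, pair(pair(pair(0, a), pair(pair(a, a), 0)), m(pair(m(0, pair(a, pair(0, 0)), pair(pair(0, 0), a)), a), pair(a, pair(0, 0)), pair(pair(0, 0), 0)))), pair(pair(0, 0), 0))  →  m(0, pair(a, pair(pair(pair(0, a), pair(pair(a, a), 0)), 0)), pair(pair(0, 0), 0))   [R5 at 2.2.2]
2. m(0, pair(a, pair(pair(pair(0, a), pair(pair(a, a), 0)), 0)), pair(pair(0, 0), 0))  →  pair(pair(0, a), pair(pair(a, a), 0))   [R5 at ε]

pair(pair(0, a), pair(pair(a, a), 0))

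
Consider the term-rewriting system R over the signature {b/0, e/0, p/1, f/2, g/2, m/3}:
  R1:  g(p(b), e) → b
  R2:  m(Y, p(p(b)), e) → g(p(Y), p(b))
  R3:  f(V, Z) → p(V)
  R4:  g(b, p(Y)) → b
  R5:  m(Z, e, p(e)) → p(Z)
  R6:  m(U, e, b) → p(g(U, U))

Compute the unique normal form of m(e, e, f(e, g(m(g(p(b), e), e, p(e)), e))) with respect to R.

1. m(e, e, f(e, g(m(g(p(b), e), e, p(e)), e)))  →  m(e, e, p(e))   [R3 at 3]
2. m(e, e, p(e))  →  p(e)   [R5 at ε]

p(e)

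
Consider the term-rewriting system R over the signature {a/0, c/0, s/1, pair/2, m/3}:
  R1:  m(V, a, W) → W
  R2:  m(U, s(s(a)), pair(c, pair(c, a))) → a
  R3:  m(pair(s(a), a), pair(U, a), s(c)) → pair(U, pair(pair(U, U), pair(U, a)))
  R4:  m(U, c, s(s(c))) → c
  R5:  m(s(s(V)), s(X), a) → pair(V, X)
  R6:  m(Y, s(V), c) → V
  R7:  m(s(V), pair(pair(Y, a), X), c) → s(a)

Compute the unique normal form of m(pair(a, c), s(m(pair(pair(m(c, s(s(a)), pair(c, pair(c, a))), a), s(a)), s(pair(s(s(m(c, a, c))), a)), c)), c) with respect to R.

pair(s(s(c)), a)

1. m(pair(a, c), s(m(pair(pair(m(c, s(s(a)), pair(c, pair(c, a))), a), s(a)), s(pair(s(s(m(c, a, c))), a)), c)), c)  →  m(pair(pair(m(c, s(s(a)), pair(c, pair(c, a))), a), s(a)), s(pair(s(s(m(c, a, c))), a)), c)   [R6 at ε]
2. m(pair(pair(m(c, s(s(a)), pair(c, pair(c, a))), a), s(a)), s(pair(s(s(m(c, a, c))), a)), c)  →  pair(s(s(m(c, a, c))), a)   [R6 at ε]
3. pair(s(s(m(c, a, c))), a)  →  pair(s(s(c)), a)   [R1 at 1.1.1]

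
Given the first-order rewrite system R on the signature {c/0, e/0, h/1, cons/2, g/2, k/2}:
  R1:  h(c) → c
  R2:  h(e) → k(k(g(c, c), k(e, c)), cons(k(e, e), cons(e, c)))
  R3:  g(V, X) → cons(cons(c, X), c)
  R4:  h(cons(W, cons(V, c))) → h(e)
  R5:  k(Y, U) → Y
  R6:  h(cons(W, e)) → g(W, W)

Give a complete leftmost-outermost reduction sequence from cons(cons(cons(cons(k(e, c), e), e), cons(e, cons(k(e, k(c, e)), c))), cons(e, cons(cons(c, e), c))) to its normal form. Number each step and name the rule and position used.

cons(cons(cons(cons(e, e), e), cons(e, cons(e, c))), cons(e, cons(cons(c, e), c)))

1. cons(cons(cons(cons(k(e, c), e), e), cons(e, cons(k(e, k(c, e)), c))), cons(e, cons(cons(c, e), c)))  →  cons(cons(cons(cons(e, e), e), cons(e, cons(k(e, k(c, e)), c))), cons(e, cons(cons(c, e), c)))   [R5 at 1.1.1.1]
2. cons(cons(cons(cons(e, e), e), cons(e, cons(k(e, k(c, e)), c))), cons(e, cons(cons(c, e), c)))  →  cons(cons(cons(cons(e, e), e), cons(e, cons(e, c))), cons(e, cons(cons(c, e), c)))   [R5 at 1.2.2.1]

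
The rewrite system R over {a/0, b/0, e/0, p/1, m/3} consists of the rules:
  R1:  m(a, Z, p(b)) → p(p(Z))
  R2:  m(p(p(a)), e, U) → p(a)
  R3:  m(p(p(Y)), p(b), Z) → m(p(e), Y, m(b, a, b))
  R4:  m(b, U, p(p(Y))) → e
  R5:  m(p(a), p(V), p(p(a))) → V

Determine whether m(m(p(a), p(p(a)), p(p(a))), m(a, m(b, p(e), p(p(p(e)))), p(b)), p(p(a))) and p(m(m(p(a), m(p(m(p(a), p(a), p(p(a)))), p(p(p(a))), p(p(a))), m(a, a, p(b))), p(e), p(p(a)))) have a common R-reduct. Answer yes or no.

Reduce t₁ = m(m(p(a), p(p(a)), p(p(a))), m(a, m(b, p(e), p(p(p(e)))), p(b)), p(p(a))):
1. m(m(p(a), p(p(a)), p(p(a))), m(a, m(b, p(e), p(p(p(e)))), p(b)), p(p(a)))  →  m(p(a), m(a, m(b, p(e), p(p(p(e)))), p(b)), p(p(a)))   [R5 at 1]
2. m(p(a), m(a, m(b, p(e), p(p(p(e)))), p(b)), p(p(a)))  →  m(p(a), p(p(m(b, p(e), p(p(p(e)))))), p(p(a)))   [R1 at 2]
3. m(p(a), p(p(m(b, p(e), p(p(p(e)))))), p(p(a)))  →  p(m(b, p(e), p(p(p(e)))))   [R5 at ε]
4. p(m(b, p(e), p(p(p(e)))))  →  p(e)   [R4 at 1]

Reduce t₂ = p(m(m(p(a), m(p(m(p(a), p(a), p(p(a)))), p(p(p(a))), p(p(a))), m(a, a, p(b))), p(e), p(p(a)))):
1. p(m(m(p(a), m(p(m(p(a), p(a), p(p(a)))), p(p(p(a))), p(p(a))), m(a, a, p(b))), p(e), p(p(a))))  →  p(m(m(p(a), m(p(a), p(p(p(a))), p(p(a))), m(a, a, p(b))), p(e), p(p(a))))   [R5 at 1.1.2.1.1]
2. p(m(m(p(a), m(p(a), p(p(p(a))), p(p(a))), m(a, a, p(b))), p(e), p(p(a))))  →  p(m(m(p(a), p(p(a)), m(a, a, p(b))), p(e), p(p(a))))   [R5 at 1.1.2]
3. p(m(m(p(a), p(p(a)), m(a, a, p(b))), p(e), p(p(a))))  →  p(m(m(p(a), p(p(a)), p(p(a))), p(e), p(p(a))))   [R1 at 1.1.3]
4. p(m(m(p(a), p(p(a)), p(p(a))), p(e), p(p(a))))  →  p(m(p(a), p(e), p(p(a))))   [R5 at 1.1]
5. p(m(p(a), p(e), p(p(a))))  →  p(e)   [R5 at 1]

yes — NF(t₁) = p(e), NF(t₂) = p(e)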